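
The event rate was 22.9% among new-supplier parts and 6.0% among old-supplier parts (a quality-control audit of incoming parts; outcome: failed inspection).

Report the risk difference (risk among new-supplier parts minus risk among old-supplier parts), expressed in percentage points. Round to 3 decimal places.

risk difference = 0.2290 − 0.0600 = 0.1690 → 16.900 percentage points

16.900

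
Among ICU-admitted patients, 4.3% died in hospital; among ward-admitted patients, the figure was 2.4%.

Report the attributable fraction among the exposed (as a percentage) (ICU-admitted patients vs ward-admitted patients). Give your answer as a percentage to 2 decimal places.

AR% = (0.04300 − 0.02400) / 0.04300 = 0.4419 → 44.19%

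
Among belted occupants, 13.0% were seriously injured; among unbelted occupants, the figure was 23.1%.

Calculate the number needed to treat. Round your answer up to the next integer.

absolute risk difference = 0.101000
1 / 0.101000 = 9.901 → round up → 10

NNT: 10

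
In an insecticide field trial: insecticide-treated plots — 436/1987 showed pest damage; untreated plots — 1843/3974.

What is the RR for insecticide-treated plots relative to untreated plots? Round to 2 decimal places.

risk, insecticide-treated plots = 436/1987 = 0.2194
risk, untreated plots = 1843/3974 = 0.4638
RR = 0.2194 / 0.4638 = 0.47

0.47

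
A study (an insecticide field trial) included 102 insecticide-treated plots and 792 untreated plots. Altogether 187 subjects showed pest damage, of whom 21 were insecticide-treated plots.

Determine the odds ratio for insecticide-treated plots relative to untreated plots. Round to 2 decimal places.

0.98

insecticide-treated plots without the outcome: 102 − 21 = 81
untreated plots with the outcome: 187 − 21 = 166
untreated plots without the outcome: 792 − 166 = 626
OR = (21 × 626) / (81 × 166) = 13146/13446 ≈ 0.98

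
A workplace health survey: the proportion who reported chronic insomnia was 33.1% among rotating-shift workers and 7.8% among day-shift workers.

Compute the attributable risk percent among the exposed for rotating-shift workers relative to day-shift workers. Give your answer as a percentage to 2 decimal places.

AR% = (0.3310 − 0.0780) / 0.3310 = 0.7644 → 76.44%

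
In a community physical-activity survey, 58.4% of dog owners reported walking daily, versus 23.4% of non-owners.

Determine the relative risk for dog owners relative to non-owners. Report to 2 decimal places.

RR = 0.5840 / 0.2340 = 2.50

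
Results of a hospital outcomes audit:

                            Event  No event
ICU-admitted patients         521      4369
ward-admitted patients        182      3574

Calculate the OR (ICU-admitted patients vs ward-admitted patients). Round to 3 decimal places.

odds, ICU-admitted patients = 521/4369 = 0.11925
odds, ward-admitted patients = 182/3574 = 0.05092
OR = 0.11925 / 0.05092 = 2.342

2.342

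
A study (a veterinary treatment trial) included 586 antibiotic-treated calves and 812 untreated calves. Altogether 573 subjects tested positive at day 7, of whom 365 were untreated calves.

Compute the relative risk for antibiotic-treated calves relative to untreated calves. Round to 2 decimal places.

antibiotic-treated calves with the outcome: 573 − 365 = 208
antibiotic-treated calves without the outcome: 586 − 208 = 378
untreated calves without the outcome: 812 − 365 = 447
risk, antibiotic-treated calves = 208/586 = 0.3549
risk, untreated calves = 365/812 = 0.4495
RR = 0.3549 / 0.4495 = 0.79

RR: 0.79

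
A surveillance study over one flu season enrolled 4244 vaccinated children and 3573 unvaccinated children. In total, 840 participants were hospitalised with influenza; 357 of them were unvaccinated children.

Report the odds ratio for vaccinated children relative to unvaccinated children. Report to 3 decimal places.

vaccinated children with the outcome: 840 − 357 = 483
vaccinated children without the outcome: 4244 − 483 = 3761
unvaccinated children without the outcome: 3573 − 357 = 3216
odds, vaccinated children = 483/3761 = 0.1284
odds, unvaccinated children = 357/3216 = 0.1110
OR = 0.1284 / 0.1110 = 1.157

OR: 1.157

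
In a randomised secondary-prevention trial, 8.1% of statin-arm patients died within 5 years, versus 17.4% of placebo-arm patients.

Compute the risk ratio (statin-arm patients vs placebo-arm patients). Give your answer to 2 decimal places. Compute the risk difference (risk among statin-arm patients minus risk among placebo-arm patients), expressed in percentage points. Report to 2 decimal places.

RR = 0.0810 / 0.1740 = 0.47
risk difference = 0.0810 − 0.1740 = -0.0930 → -9.30 percentage points

RR = 0.47; RD = -9.30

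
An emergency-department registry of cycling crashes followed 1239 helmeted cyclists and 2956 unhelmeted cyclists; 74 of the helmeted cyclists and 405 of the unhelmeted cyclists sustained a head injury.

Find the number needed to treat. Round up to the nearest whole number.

NNT ≈ 13

risk, helmeted cyclists = 74/1239 = 0.059726
risk, unhelmeted cyclists = 405/2956 = 0.137009
absolute risk difference = 0.077284
1 / 0.077284 = 12.939 → round up → 13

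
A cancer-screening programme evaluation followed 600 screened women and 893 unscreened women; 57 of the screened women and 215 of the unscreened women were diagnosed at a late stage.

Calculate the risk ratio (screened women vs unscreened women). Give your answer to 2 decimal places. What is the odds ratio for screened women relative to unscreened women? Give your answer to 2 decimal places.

risk, screened women = 57/600 = 0.0950
risk, unscreened women = 215/893 = 0.2408
RR = 0.0950 / 0.2408 = 0.39
OR = (57 × 678) / (543 × 215) = 38646/116745 ≈ 0.33

RR = 0.39; OR = 0.33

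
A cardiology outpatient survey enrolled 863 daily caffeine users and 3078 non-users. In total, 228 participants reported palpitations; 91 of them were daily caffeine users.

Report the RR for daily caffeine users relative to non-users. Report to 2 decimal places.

daily caffeine users without the outcome: 863 − 91 = 772
non-users with the outcome: 228 − 91 = 137
non-users without the outcome: 3078 − 137 = 2941
risk, daily caffeine users = 91/863 = 0.10545
risk, non-users = 137/3078 = 0.04451
RR = 0.10545 / 0.04451 = 2.37

RR = 2.37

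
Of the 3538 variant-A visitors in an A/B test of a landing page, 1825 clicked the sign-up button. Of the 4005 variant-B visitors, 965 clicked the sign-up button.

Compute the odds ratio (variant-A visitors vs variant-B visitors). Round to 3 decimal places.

OR = (1825 × 3040) / (1713 × 965) = 5548000/1653045 ≈ 3.356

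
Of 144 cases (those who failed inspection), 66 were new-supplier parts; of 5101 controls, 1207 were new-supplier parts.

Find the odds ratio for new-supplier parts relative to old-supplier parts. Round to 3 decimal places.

OR = (66 × 3894) / (1207 × 78) = 257004/94146 ≈ 2.730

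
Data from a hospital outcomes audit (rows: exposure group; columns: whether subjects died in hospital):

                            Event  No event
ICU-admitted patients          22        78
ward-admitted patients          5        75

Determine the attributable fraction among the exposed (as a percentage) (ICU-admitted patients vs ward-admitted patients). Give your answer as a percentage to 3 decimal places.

risk, ICU-admitted patients = 22/100 = 0.2200
risk, ward-admitted patients = 5/80 = 0.0625
AR% = (0.2200 − 0.0625) / 0.2200 = 0.7159 → 71.591%

AR% ≈ 71.591%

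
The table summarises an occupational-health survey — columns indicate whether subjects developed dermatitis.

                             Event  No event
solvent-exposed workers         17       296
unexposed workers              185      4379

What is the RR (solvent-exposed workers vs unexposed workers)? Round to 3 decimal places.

risk, solvent-exposed workers = 17/313 = 0.05431
risk, unexposed workers = 185/4564 = 0.04053
RR = 0.05431 / 0.04053 = 1.340

1.340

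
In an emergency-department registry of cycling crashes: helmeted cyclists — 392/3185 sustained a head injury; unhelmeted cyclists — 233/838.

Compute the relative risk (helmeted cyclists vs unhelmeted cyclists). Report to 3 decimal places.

RR ≈ 0.443

risk, helmeted cyclists = 392/3185 = 0.1231
risk, unhelmeted cyclists = 233/838 = 0.2780
RR = 0.1231 / 0.2780 = 0.443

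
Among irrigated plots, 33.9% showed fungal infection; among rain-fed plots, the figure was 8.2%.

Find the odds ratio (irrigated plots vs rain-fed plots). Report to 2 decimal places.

5.74

odds, irrigated plots = 0.3390/0.6610 = 0.5129
odds, rain-fed plots = 0.0820/0.9180 = 0.0893
OR = 0.5129 / 0.0893 = 5.74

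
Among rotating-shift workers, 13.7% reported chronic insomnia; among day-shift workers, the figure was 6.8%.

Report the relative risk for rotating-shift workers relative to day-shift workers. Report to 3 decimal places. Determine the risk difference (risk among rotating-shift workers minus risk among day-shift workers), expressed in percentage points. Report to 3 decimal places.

RR = 0.1370 / 0.0680 = 2.015
risk difference = 0.1370 − 0.0680 = 0.0690 → 6.900 percentage points

RR = 2.015; RD = 6.900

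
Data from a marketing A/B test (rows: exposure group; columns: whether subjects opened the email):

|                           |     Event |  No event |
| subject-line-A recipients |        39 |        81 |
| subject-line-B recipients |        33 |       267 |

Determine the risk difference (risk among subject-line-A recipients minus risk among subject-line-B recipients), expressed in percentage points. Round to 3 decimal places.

risk, subject-line-A recipients = 39/120 = 0.3250
risk, subject-line-B recipients = 33/300 = 0.1100
risk difference = 0.3250 − 0.1100 = 0.2150 → 21.500 percentage points

RD: 21.500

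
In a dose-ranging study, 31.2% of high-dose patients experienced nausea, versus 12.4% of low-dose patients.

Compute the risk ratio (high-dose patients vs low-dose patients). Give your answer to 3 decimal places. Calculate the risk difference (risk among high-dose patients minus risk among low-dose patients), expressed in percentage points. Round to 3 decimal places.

RR = 0.3120 / 0.1240 = 2.516
risk difference = 0.3120 − 0.1240 = 0.1880 → 18.800 percentage points

RR = 2.516; RD = 18.800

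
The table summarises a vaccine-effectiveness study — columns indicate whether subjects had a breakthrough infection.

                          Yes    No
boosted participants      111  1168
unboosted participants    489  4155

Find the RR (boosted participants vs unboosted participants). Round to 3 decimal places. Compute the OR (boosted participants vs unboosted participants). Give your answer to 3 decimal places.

risk, boosted participants = 111/1279 = 0.0868
risk, unboosted participants = 489/4644 = 0.1053
RR = 0.0868 / 0.1053 = 0.824
odds, boosted participants = 111/1168 = 0.0950
odds, unboosted participants = 489/4155 = 0.1177
OR = 0.0950 / 0.1177 = 0.807

RR = 0.824; OR = 0.807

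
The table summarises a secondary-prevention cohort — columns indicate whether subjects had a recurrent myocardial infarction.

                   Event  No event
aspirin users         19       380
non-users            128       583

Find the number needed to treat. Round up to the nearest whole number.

risk, aspirin users = 19/399 = 0.047619
risk, non-users = 128/711 = 0.180028
absolute risk difference = 0.132409
1 / 0.132409 = 7.552 → round up → 8

NNT = 8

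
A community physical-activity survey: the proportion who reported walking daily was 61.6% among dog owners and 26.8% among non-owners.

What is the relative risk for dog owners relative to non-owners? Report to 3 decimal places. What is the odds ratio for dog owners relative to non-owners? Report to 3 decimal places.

RR = 0.6160 / 0.2680 = 2.299
odds, dog owners = 0.6160/0.3840 = 1.6042
odds, non-owners = 0.2680/0.7320 = 0.3661
OR = 1.6042 / 0.3661 = 4.382

RR = 2.299; OR = 4.382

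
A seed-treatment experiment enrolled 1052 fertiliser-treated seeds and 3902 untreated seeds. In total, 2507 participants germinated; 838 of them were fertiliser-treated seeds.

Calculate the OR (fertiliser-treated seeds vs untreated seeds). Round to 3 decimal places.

fertiliser-treated seeds without the outcome: 1052 − 838 = 214
untreated seeds with the outcome: 2507 − 838 = 1669
untreated seeds without the outcome: 3902 − 1669 = 2233
OR = (838 × 2233) / (214 × 1669) = 1871254/357166 ≈ 5.239

5.239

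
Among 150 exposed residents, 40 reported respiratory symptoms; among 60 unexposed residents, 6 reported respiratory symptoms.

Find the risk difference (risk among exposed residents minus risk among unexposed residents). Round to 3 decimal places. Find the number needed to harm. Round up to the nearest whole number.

risk, exposed residents = 40/150 = 0.2667
risk, unexposed residents = 6/60 = 0.1000
risk difference = 0.2667 − 0.1000 = 0.167
absolute risk difference = 0.166667
1 / 0.166667 = 6.000 → round up → 6

RD = 0.167; NNH = 6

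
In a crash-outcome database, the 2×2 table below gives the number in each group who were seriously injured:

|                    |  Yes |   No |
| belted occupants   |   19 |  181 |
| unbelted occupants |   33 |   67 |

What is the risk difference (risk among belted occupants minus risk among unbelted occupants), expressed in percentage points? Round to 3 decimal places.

-23.500

risk, belted occupants = 19/200 = 0.0950
risk, unbelted occupants = 33/100 = 0.3300
risk difference = 0.0950 − 0.3300 = -0.2350 → -23.500 percentage points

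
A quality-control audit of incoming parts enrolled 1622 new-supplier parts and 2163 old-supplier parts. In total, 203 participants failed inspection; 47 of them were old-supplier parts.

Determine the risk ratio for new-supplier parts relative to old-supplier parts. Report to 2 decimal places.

new-supplier parts with the outcome: 203 − 47 = 156
new-supplier parts without the outcome: 1622 − 156 = 1466
old-supplier parts without the outcome: 2163 − 47 = 2116
risk, new-supplier parts = 156/1622 = 0.09618
risk, old-supplier parts = 47/2163 = 0.02173
RR = 0.09618 / 0.02173 = 4.43

RR = 4.43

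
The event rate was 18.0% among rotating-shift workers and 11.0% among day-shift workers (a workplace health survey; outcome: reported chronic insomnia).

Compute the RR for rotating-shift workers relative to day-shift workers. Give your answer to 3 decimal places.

RR = 0.1800 / 0.1100 = 1.636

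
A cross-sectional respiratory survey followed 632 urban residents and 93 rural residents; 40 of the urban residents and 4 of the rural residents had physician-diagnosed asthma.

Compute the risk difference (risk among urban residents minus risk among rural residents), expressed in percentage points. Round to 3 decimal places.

risk, urban residents = 40/632 = 0.06329
risk, rural residents = 4/93 = 0.04301
risk difference = 0.06329 − 0.04301 = 0.02028 → 2.028 percentage points

2.028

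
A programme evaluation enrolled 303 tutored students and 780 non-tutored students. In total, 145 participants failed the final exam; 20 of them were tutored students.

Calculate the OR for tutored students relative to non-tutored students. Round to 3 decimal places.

0.370

tutored students without the outcome: 303 − 20 = 283
non-tutored students with the outcome: 145 − 20 = 125
non-tutored students without the outcome: 780 − 125 = 655
OR = (20 × 655) / (283 × 125) = 13100/35375 ≈ 0.370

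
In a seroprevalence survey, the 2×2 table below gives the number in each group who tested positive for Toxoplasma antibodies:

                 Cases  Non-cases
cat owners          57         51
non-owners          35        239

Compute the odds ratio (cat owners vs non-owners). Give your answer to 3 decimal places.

OR = (57 × 239) / (51 × 35) = 13623/1785 ≈ 7.632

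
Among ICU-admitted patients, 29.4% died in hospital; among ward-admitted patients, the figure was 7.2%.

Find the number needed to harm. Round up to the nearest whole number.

5

absolute risk difference = 0.222000
1 / 0.222000 = 4.505 → round up → 5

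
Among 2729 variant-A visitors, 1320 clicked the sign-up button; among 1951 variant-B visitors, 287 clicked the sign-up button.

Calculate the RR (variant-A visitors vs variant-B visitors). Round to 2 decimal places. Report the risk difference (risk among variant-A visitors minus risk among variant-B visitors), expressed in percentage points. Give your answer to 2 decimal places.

risk, variant-A visitors = 1320/2729 = 0.4837
risk, variant-B visitors = 287/1951 = 0.1471
RR = 0.4837 / 0.1471 = 3.29
risk difference = 0.4837 − 0.1471 = 0.3366 → 33.66 percentage points

RR = 3.29; RD = 33.66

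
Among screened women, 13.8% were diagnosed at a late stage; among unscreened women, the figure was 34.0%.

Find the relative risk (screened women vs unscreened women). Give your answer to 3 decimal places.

RR = 0.1380 / 0.3400 = 0.406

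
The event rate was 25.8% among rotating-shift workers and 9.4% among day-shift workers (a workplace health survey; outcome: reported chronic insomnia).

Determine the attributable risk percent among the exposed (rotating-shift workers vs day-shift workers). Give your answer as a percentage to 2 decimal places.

AR% = (0.2580 − 0.0940) / 0.2580 = 0.6357 → 63.57%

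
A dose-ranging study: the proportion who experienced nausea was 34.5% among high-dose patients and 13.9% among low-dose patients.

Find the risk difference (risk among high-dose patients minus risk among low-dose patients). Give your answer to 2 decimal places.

risk difference = 0.3450 − 0.1390 = 0.21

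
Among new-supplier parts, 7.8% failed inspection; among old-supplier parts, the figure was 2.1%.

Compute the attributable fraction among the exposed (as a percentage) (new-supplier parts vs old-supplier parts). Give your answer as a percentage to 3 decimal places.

AR% = (0.07800 − 0.02100) / 0.07800 = 0.7308 → 73.077%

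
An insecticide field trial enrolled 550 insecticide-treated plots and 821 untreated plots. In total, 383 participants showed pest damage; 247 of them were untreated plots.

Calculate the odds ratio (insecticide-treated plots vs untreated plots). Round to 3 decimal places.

0.763

insecticide-treated plots with the outcome: 383 − 247 = 136
insecticide-treated plots without the outcome: 550 − 136 = 414
untreated plots without the outcome: 821 − 247 = 574
odds, insecticide-treated plots = 136/414 = 0.3285
odds, untreated plots = 247/574 = 0.4303
OR = 0.3285 / 0.4303 = 0.763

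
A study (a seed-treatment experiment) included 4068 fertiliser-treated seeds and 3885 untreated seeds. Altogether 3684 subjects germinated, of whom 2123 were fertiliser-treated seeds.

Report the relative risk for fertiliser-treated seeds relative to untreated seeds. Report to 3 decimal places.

fertiliser-treated seeds without the outcome: 4068 − 2123 = 1945
untreated seeds with the outcome: 3684 − 2123 = 1561
untreated seeds without the outcome: 3885 − 1561 = 2324
risk, fertiliser-treated seeds = 2123/4068 = 0.5219
risk, untreated seeds = 1561/3885 = 0.4018
RR = 0.5219 / 0.4018 = 1.299

RR ≈ 1.299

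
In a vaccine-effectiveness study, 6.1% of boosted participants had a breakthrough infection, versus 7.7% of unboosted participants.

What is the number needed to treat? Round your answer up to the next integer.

NNT = 63

absolute risk difference = 0.016000
1 / 0.016000 = 62.500 → round up → 63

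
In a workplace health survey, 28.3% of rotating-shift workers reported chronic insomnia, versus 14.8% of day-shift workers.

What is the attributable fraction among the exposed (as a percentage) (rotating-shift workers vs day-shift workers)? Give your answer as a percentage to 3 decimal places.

AR% = (0.2830 − 0.1480) / 0.2830 = 0.4770 → 47.703%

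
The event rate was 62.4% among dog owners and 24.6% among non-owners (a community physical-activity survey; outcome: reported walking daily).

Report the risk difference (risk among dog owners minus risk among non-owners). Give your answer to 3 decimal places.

risk difference = 0.6240 − 0.2460 = 0.378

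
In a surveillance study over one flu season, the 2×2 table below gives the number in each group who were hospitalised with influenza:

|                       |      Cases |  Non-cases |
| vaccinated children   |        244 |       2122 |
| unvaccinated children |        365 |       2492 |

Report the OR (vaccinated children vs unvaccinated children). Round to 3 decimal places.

odds, vaccinated children = 244/2122 = 0.1150
odds, unvaccinated children = 365/2492 = 0.1465
OR = 0.1150 / 0.1465 = 0.785

OR = 0.785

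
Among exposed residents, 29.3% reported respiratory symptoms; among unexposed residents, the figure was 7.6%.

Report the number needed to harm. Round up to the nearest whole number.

NNH = 5

absolute risk difference = 0.217000
1 / 0.217000 = 4.608 → round up → 5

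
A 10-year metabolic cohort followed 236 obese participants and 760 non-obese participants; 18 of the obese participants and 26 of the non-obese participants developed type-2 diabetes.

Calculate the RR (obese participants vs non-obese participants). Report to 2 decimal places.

RR: 2.23

risk, obese participants = 18/236 = 0.07627
risk, non-obese participants = 26/760 = 0.03421
RR = 0.07627 / 0.03421 = 2.23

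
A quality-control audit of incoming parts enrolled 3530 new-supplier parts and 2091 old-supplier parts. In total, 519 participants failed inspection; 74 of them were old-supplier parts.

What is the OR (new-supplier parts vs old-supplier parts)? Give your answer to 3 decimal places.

OR ≈ 3.932

new-supplier parts with the outcome: 519 − 74 = 445
new-supplier parts without the outcome: 3530 − 445 = 3085
old-supplier parts without the outcome: 2091 − 74 = 2017
odds, new-supplier parts = 445/3085 = 0.14425
odds, old-supplier parts = 74/2017 = 0.03669
OR = 0.14425 / 0.03669 = 3.932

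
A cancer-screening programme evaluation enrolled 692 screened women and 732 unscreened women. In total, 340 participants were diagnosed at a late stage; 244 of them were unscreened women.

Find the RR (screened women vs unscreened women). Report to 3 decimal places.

screened women with the outcome: 340 − 244 = 96
screened women without the outcome: 692 − 96 = 596
unscreened women without the outcome: 732 − 244 = 488
risk, screened women = 96/692 = 0.1387
risk, unscreened women = 244/732 = 0.3333
RR = 0.1387 / 0.3333 = 0.416

RR ≈ 0.416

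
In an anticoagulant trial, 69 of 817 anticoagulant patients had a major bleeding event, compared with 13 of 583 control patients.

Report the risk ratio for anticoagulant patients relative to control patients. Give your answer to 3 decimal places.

risk, anticoagulant patients = 69/817 = 0.08446
risk, control patients = 13/583 = 0.02230
RR = 0.08446 / 0.02230 = 3.787

RR ≈ 3.787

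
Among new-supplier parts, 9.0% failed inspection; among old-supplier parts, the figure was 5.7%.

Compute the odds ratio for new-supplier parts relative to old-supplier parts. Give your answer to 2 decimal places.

1.64

odds, new-supplier parts = 0.0900/0.9100 = 0.0989
odds, old-supplier parts = 0.0570/0.9430 = 0.0604
OR = 0.0989 / 0.0604 = 1.64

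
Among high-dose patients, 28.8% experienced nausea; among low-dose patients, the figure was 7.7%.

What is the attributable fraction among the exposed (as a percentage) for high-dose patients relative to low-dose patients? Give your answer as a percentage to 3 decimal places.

AR% = (0.2880 − 0.0770) / 0.2880 = 0.7326 → 73.264%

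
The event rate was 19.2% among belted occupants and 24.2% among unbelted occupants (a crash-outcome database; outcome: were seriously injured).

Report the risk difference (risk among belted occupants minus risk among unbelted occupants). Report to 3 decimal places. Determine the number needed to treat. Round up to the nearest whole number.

risk difference = 0.1920 − 0.2420 = -0.050
absolute risk difference = 0.050000
1 / 0.050000 = 20.000 → round up → 20

RD = -0.050; NNT = 20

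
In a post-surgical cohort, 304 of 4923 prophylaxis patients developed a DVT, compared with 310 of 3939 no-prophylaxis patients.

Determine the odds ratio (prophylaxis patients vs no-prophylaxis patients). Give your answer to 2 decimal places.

0.77

odds, prophylaxis patients = 304/4619 = 0.0658
odds, no-prophylaxis patients = 310/3629 = 0.0854
OR = 0.0658 / 0.0854 = 0.77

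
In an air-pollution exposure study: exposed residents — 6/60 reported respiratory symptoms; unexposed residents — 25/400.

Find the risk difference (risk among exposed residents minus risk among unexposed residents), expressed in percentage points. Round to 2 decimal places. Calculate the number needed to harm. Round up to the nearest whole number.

risk, exposed residents = 6/60 = 0.1000
risk, unexposed residents = 25/400 = 0.0625
risk difference = 0.1000 − 0.0625 = 0.0375 → 3.75 percentage points
absolute risk difference = 0.037500
1 / 0.037500 = 26.667 → round up → 27

RD = 3.75; NNH = 27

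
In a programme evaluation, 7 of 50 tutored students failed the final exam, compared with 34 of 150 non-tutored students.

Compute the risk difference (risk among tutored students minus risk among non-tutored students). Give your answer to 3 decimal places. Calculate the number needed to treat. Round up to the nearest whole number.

RD = -0.087; NNT = 12

risk, tutored students = 7/50 = 0.1400
risk, non-tutored students = 34/150 = 0.2267
risk difference = 0.1400 − 0.2267 = -0.087
absolute risk difference = 0.086667
1 / 0.086667 = 11.538 → round up → 12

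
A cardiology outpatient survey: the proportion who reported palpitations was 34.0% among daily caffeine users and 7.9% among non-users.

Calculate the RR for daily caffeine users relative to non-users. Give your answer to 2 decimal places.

RR = 0.3400 / 0.0790 = 4.30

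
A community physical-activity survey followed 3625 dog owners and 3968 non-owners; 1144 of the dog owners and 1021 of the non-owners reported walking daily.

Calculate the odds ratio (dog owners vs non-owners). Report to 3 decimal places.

1.331

odds, dog owners = 1144/2481 = 0.4611
odds, non-owners = 1021/2947 = 0.3465
OR = 0.4611 / 0.3465 = 1.331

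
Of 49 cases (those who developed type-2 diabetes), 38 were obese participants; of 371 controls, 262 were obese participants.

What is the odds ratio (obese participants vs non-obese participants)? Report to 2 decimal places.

OR ≈ 1.44

odds, obese participants = 38/262 = 0.1450
odds, non-obese participants = 11/109 = 0.1009
OR = 0.1450 / 0.1009 = 1.44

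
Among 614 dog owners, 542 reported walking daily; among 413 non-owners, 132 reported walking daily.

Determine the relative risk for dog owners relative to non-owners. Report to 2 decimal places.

risk, dog owners = 542/614 = 0.8827
risk, non-owners = 132/413 = 0.3196
RR = 0.8827 / 0.3196 = 2.76

RR: 2.76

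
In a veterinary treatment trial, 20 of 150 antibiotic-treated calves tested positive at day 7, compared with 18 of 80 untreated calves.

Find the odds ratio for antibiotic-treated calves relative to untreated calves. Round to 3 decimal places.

OR = (20 × 62) / (130 × 18) = 1240/2340 ≈ 0.530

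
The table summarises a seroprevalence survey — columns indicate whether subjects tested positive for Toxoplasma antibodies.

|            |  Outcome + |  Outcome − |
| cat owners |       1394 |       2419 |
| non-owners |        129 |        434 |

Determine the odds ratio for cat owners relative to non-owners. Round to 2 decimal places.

odds, cat owners = 1394/2419 = 0.5763
odds, non-owners = 129/434 = 0.2972
OR = 0.5763 / 0.2972 = 1.94

OR: 1.94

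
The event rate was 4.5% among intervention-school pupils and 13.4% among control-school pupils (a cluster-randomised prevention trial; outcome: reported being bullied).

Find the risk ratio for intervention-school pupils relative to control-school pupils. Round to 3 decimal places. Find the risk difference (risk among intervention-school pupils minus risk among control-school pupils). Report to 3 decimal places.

RR = 0.336; RD = -0.089

RR = 0.04500 / 0.13400 = 0.336
risk difference = 0.04500 − 0.13400 = -0.089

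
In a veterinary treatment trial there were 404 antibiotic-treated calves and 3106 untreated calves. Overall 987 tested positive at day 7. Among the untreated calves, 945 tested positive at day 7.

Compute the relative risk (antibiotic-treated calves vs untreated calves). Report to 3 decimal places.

antibiotic-treated calves with the outcome: 987 − 945 = 42
antibiotic-treated calves without the outcome: 404 − 42 = 362
untreated calves without the outcome: 3106 − 945 = 2161
risk, antibiotic-treated calves = 42/404 = 0.1040
risk, untreated calves = 945/3106 = 0.3042
RR = 0.1040 / 0.3042 = 0.342

RR: 0.342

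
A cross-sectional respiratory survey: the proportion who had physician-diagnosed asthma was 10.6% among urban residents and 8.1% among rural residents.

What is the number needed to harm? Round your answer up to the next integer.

absolute risk difference = 0.025000
1 / 0.025000 = 40.000 → round up → 40

NNH ≈ 40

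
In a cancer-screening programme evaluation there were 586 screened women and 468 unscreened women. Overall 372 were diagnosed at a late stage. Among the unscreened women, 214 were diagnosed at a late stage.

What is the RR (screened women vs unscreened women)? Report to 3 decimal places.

screened women with the outcome: 372 − 214 = 158
screened women without the outcome: 586 − 158 = 428
unscreened women without the outcome: 468 − 214 = 254
risk, screened women = 158/586 = 0.2696
risk, unscreened women = 214/468 = 0.4573
RR = 0.2696 / 0.4573 = 0.590

RR: 0.590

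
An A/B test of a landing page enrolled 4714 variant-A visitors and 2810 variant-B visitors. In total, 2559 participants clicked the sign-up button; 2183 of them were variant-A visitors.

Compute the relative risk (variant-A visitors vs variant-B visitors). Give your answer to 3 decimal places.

variant-A visitors without the outcome: 4714 − 2183 = 2531
variant-B visitors with the outcome: 2559 − 2183 = 376
variant-B visitors without the outcome: 2810 − 376 = 2434
risk, variant-A visitors = 2183/4714 = 0.4631
risk, variant-B visitors = 376/2810 = 0.1338
RR = 0.4631 / 0.1338 = 3.461

RR = 3.461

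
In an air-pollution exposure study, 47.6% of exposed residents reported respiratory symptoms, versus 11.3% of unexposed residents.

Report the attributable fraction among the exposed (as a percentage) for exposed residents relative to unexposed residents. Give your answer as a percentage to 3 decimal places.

AR% = (0.4760 − 0.1130) / 0.4760 = 0.7626 → 76.261%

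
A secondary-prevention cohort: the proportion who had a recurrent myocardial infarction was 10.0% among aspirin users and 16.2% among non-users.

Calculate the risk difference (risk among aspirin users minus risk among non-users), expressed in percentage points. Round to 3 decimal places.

risk difference = 0.1000 − 0.1620 = -0.0620 → -6.200 percentage points

RD ≈ -6.200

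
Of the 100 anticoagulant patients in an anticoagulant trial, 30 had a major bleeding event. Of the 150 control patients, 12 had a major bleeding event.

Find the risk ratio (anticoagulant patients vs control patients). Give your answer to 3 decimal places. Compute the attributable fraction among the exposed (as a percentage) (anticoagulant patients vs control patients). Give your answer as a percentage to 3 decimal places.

risk, anticoagulant patients = 30/100 = 0.3000
risk, control patients = 12/150 = 0.0800
RR = 0.3000 / 0.0800 = 3.750
AR% = (0.3000 − 0.0800) / 0.3000 = 0.7333 → 73.333%

RR = 3.750; AR% = 73.333%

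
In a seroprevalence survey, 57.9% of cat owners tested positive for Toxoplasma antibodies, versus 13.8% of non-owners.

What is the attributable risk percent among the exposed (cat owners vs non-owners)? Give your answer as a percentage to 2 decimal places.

AR% = (0.5790 − 0.1380) / 0.5790 = 0.7617 → 76.17%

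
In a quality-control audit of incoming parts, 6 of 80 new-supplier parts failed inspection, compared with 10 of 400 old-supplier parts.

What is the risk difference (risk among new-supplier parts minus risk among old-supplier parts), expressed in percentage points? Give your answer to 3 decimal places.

risk, new-supplier parts = 6/80 = 0.07500
risk, old-supplier parts = 10/400 = 0.02500
risk difference = 0.07500 − 0.02500 = 0.05000 → 5.000 percentage points

5.000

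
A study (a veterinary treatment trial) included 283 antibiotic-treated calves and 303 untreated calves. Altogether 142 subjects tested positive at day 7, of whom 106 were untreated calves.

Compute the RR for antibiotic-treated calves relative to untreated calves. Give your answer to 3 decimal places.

antibiotic-treated calves with the outcome: 142 − 106 = 36
antibiotic-treated calves without the outcome: 283 − 36 = 247
untreated calves without the outcome: 303 − 106 = 197
risk, antibiotic-treated calves = 36/283 = 0.1272
risk, untreated calves = 106/303 = 0.3498
RR = 0.1272 / 0.3498 = 0.364

RR = 0.364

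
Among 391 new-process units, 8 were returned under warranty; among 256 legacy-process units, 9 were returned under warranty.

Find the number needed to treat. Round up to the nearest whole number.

69

risk, new-process units = 8/391 = 0.020460
risk, legacy-process units = 9/256 = 0.035156
absolute risk difference = 0.014696
1 / 0.014696 = 68.046 → round up → 69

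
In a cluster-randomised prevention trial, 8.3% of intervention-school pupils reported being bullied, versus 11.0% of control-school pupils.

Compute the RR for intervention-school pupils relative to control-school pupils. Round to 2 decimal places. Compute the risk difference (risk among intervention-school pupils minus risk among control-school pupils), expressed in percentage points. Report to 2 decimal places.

RR = 0.75; RD = -2.70

RR = 0.0830 / 0.1100 = 0.75
risk difference = 0.0830 − 0.1100 = -0.0270 → -2.70 percentage points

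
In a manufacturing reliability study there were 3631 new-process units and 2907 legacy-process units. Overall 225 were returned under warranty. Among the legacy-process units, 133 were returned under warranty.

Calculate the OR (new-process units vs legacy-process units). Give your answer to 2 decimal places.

0.54

new-process units with the outcome: 225 − 133 = 92
new-process units without the outcome: 3631 − 92 = 3539
legacy-process units without the outcome: 2907 − 133 = 2774
OR = (92 × 2774) / (3539 × 133) = 255208/470687 ≈ 0.54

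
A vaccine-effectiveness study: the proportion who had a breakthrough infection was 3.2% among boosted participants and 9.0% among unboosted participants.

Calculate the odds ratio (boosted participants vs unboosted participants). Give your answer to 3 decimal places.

odds, boosted participants = 0.03200/0.96800 = 0.03306
odds, unboosted participants = 0.09000/0.91000 = 0.09890
OR = 0.03306 / 0.09890 = 0.334

OR ≈ 0.334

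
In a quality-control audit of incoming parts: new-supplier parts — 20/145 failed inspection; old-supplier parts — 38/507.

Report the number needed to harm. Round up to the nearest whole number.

risk, new-supplier parts = 20/145 = 0.137931
risk, old-supplier parts = 38/507 = 0.074951
absolute risk difference = 0.062980
1 / 0.062980 = 15.878 → round up → 16

NNH = 16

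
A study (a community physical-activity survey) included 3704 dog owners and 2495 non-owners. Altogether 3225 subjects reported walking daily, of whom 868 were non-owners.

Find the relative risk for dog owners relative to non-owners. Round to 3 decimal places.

RR = 1.829

dog owners with the outcome: 3225 − 868 = 2357
dog owners without the outcome: 3704 − 2357 = 1347
non-owners without the outcome: 2495 − 868 = 1627
risk, dog owners = 2357/3704 = 0.6363
risk, non-owners = 868/2495 = 0.3479
RR = 0.6363 / 0.3479 = 1.829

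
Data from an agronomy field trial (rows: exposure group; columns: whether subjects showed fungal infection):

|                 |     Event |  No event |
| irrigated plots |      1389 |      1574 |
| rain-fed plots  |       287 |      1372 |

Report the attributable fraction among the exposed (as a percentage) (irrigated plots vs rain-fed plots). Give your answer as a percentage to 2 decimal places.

AR%: 63.10%

risk, irrigated plots = 1389/2963 = 0.4688
risk, rain-fed plots = 287/1659 = 0.1730
AR% = (0.4688 − 0.1730) / 0.4688 = 0.6310 → 63.10%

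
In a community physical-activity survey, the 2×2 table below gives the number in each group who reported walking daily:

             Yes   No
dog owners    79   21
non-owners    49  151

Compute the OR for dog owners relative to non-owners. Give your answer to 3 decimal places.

OR = (79 × 151) / (21 × 49) = 11929/1029 ≈ 11.593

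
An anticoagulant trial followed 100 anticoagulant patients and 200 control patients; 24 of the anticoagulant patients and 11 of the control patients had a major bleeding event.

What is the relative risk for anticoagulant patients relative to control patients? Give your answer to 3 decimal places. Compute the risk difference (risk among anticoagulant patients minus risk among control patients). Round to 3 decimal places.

risk, anticoagulant patients = 24/100 = 0.2400
risk, control patients = 11/200 = 0.0550
RR = 0.2400 / 0.0550 = 4.364
risk difference = 0.2400 − 0.0550 = 0.185

RR = 4.364; RD = 0.185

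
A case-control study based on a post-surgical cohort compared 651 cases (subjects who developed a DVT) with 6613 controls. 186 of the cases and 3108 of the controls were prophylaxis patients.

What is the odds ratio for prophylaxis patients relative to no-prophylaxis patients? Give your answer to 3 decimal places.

OR: 0.451

odds, prophylaxis patients = 186/3108 = 0.0598
odds, no-prophylaxis patients = 465/3505 = 0.1327
OR = 0.0598 / 0.1327 = 0.451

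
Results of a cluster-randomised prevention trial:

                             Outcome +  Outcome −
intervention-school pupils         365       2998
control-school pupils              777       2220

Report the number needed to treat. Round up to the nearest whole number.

NNT: 7

risk, intervention-school pupils = 365/3363 = 0.108534
risk, control-school pupils = 777/2997 = 0.259259
absolute risk difference = 0.150725
1 / 0.150725 = 6.635 → round up → 7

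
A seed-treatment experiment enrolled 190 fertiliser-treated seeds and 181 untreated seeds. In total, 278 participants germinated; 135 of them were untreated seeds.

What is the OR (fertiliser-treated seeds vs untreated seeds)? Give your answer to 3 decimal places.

OR = 1.037

fertiliser-treated seeds with the outcome: 278 − 135 = 143
fertiliser-treated seeds without the outcome: 190 − 143 = 47
untreated seeds without the outcome: 181 − 135 = 46
OR = (143 × 46) / (47 × 135) = 6578/6345 ≈ 1.037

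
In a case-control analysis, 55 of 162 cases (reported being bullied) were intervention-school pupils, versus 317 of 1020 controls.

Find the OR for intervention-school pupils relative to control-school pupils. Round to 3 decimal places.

OR = (55 × 703) / (317 × 107) = 38665/33919 ≈ 1.140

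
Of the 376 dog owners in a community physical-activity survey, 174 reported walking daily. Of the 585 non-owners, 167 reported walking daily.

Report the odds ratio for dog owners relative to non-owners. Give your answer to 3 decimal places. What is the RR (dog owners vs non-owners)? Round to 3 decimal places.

odds, dog owners = 174/202 = 0.8614
odds, non-owners = 167/418 = 0.3995
OR = 0.8614 / 0.3995 = 2.156
risk, dog owners = 174/376 = 0.4628
risk, non-owners = 167/585 = 0.2855
RR = 0.4628 / 0.2855 = 1.621

OR = 2.156; RR = 1.621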